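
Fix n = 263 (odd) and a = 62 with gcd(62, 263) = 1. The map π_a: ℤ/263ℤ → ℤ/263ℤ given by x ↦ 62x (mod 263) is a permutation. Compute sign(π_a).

Start at x=2: 2 → 124 → 61 → 100 → 151 → 157 → 3 → … (one orbit).
The orbit structure of x ↦ 62x mod 263: 3 orbits of sizes [131, 131, 1].
3 cycles on 263: each ℓ→(−1)^(ℓ−1), product (−1)^260 = +1.
Zolotarev: (62|263) = +1, matching the cycle-count sign.

+1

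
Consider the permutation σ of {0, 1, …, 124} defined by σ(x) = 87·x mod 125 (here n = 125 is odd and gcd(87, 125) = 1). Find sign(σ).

Orbit of 69 under x↦87x: [69, 3, 11, 82, 9, 33, 121]… (length divides ord_125(87)).
π_87 has 4 disjoint cycles with lengths [100, 20, 4, 1] on {0,…,124}.
125 − 4 = 121 transpositions; sign(π) = (−1)^121 = -1.
Zolotarev: (87|125) = -1, matching the cycle-count sign.

-1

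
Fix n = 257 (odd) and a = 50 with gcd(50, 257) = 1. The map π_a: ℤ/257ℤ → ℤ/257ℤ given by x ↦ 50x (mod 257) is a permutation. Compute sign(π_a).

+1

Trace 81: π^k(81) = [81, 195, 241, 228, 92, 231, 242] for k=0..6.
3 cycles of lengths [128, 128, 1].
Σ(ℓ_i−1) = 257−3 = 254; sign = (−1)^254 = +1.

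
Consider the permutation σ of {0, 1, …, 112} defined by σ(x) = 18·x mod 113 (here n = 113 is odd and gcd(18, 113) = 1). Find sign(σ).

Orbit of 69 under x↦18x: [69, 112, 95, 15, 44, 1, 18]… (length divides ord_113(18)).
15 cycles of lengths [8, 8, 8, 8, 8, 8, 8, 8, 8, 8, 8, 8, 8, 8, 1].
sign(π) = (−1)^{n − #cycles} = (−1)^{113−15} = (−1)^98 = +1.

+1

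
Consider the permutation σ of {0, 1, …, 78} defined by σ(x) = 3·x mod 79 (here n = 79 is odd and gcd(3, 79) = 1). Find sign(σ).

-1

Orbit of 3 under x↦3x: [3, 9, 27, 2, 6, 18, 54]… (length divides ord_79(3)).
π_3 has 2 disjoint cycles with lengths [78, 1] on {0,…,78}.
79 − 2 = 77 transpositions; sign(π) = (−1)^77 = -1.
Check: (3/79) = -1 by Zolotarev.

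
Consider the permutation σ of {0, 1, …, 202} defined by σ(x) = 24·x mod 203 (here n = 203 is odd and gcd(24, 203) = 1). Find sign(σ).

Trace 170: π^k(170) = [170, 20, 74, 152, 197, 59, 198] for k=0..6.
10 cycles of lengths [42, 42, 42, 42, 7, 7, 7, 7, 6, 1].
10 cycles on 203: each ℓ→(−1)^(ℓ−1), product (−1)^193 = -1.
Zolotarev: (24|203) = -1, matching the cycle-count sign.

-1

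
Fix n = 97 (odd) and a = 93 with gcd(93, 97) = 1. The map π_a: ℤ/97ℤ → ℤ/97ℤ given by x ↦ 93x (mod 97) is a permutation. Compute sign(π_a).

Start at x=33: 33 → 62 → 43 → 22 → 9 → 61 → 47 → … (one orbit).
Cycle type of π: 24×4 + 1; total 5 cycles.
sign(π) = (−1)^{n − #cycles} = (−1)^{97−5} = (−1)^92 = +1.
Zolotarev: (93|97) = +1, matching the cycle-count sign.

+1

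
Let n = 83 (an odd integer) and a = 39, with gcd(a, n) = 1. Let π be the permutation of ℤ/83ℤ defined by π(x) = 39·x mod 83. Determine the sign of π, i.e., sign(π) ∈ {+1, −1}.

-1

Trace 80: π^k(80) = [80, 49, 2, 78, 54, 31, 47] for k=0..6.
Cycle lengths of π_39 on ℤ/83ℤ: [82, 1]; 2 cycles in total.
83 − 2 = 81 transpositions; sign(π) = (−1)^81 = -1.
Zolotarev: (39|83) = -1, matching the cycle-count sign.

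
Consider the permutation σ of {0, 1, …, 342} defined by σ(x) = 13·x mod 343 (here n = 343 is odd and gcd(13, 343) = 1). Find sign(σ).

Trace 15: π^k(15) = [15, 195, 134, 27, 8, 104, 323] for k=0..6.
Cycle type of π: 98×3 + 14×3 + 2×3 + 1; total 10 cycles.
n − c = 343 − 10 = 333; sign = (−1)^333 = -1.

-1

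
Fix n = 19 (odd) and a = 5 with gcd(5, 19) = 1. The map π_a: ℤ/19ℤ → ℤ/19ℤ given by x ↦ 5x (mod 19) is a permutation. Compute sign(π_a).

Start at x=1: 1 → 5 → 6 → 11 → 17 → 9 → 7 → … (one orbit).
The orbit structure of x ↦ 5x mod 19: 3 orbits of sizes [9, 9, 1].
19 − 3 = 16 transpositions; sign(π) = (−1)^16 = +1.

+1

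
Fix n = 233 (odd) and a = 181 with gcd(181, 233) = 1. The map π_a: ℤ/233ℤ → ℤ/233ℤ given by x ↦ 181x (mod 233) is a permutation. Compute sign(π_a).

Trace 66: π^k(66) = [66, 63, 219, 29, 123, 128, 101] for k=0..6.
Cycle lengths of π_181 on ℤ/233ℤ: [116, 116, 1]; 3 cycles in total.
sign(π) = (−1)^{n − #cycles} = (−1)^{233−3} = (−1)^230 = +1.

+1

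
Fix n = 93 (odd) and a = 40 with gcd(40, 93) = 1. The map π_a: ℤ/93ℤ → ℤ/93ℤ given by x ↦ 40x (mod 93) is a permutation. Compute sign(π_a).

Orbit of 19 under x↦40x: [19, 16, 82, 25, 70, 10, 28]… (length divides ord_93(40)).
Cycle lengths of π_40 on ℤ/93ℤ: [15, 15, 15, 15, 15, 15, 1, 1, 1]; 9 cycles in total.
93 − 9 = 84 transpositions; sign(π) = (−1)^84 = +1.
The Jacobi symbol (40|93) = +1 (Zolotarev) agrees.

+1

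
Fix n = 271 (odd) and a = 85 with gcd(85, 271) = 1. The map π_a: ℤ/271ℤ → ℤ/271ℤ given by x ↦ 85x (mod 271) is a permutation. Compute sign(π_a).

Trace 166: π^k(166) = [166, 18, 175, 241, 160, 50, 185] for k=0..6.
The orbit structure of x ↦ 85x mod 271: 3 orbits of sizes [135, 135, 1].
3 cycles on 271: each ℓ→(−1)^(ℓ−1), product (−1)^268 = +1.

+1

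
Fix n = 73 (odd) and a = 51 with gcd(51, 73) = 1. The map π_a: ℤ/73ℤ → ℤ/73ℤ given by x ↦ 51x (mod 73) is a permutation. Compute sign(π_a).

Trace 63: π^k(63) = [63, 1, 51, 46, 10, 72, 22] for k=0..6.
The orbit structure of x ↦ 51x mod 73: 10 orbits of sizes [8, 8, 8, 8, 8, 8, 8, 8, 8, 1].
With 10 cycles on 73 points, sign = (−1)^{73−10} = -1.
The Jacobi symbol (51|73) = -1 (Zolotarev) agrees.

-1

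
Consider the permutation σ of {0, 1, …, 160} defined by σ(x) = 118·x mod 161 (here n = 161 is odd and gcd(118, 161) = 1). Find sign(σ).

-1

Orbit of 85 under x↦118x: [85, 48, 29, 41, 8, 139, 141]… (length divides ord_161(118)).
Decompose π into cycles: lengths [22, 22, 22, 22, 22, 22, 11, 11, 2, 2, 2, 1] (12 cycles, including the fixed point 0).
12 cycles on 161: each ℓ→(−1)^(ℓ−1), product (−1)^149 = -1.
Via Zolotarev, sign(π_{118}) = (118|161) = -1.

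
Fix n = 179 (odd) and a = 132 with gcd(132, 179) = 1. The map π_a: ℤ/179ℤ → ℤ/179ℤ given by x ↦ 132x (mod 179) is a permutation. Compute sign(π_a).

Trace 19: π^k(19) = [19, 2, 85, 122, 173, 103, 171] for k=0..6.
Decompose π into cycles: lengths [178, 1] (2 cycles, including the fixed point 0).
2 cycles on 179: each ℓ→(−1)^(ℓ−1), product (−1)^177 = -1.

-1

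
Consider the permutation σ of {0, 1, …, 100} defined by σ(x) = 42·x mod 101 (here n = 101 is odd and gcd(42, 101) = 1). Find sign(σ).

-1

Orbit of 43 under x↦42x: [43, 89, 1, 42, 47, 55, 88]… (length divides ord_101(42)).
Cycle type of π: 100 + 1; total 2 cycles.
101 − 2 = 99 transpositions; sign(π) = (−1)^99 = -1.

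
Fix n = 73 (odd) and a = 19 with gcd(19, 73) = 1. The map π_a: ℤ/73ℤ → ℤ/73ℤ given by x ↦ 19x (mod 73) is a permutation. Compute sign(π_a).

+1

Start at x=16: 16 → 12 → 9 → 25 → 37 → 46 → 71 → … (one orbit).
π_19 has 3 disjoint cycles with lengths [36, 36, 1] on {0,…,72}.
With 3 cycles on 73 points, sign = (−1)^{73−3} = +1.
Check: (19/73) = +1 by Zolotarev.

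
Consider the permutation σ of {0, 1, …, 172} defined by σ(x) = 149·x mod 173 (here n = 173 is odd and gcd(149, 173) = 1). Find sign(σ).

+1

Start at x=1: 1 → 149 → 57 → 16 → 135 → 47 → 83 → … (one orbit).
The orbit structure of x ↦ 149x mod 173: 5 orbits of sizes [43, 43, 43, 43, 1].
Σ(ℓ_i−1) = 173−5 = 168; sign = (−1)^168 = +1.
(149|173)_J = +1 (Zolotarev's lemma cross-check).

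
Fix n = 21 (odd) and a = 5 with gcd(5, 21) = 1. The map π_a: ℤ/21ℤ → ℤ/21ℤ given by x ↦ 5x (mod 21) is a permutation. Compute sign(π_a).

Orbit of 4 under x↦5x: [4, 20, 16, 17, 1, 5]… (length divides ord_21(5)).
5 cycles of lengths [6, 6, 6, 2, 1].
Σ(ℓ_i−1) = 21−5 = 16; sign = (−1)^16 = +1.
Via Zolotarev, sign(π_{5}) = (5|21) = +1.

+1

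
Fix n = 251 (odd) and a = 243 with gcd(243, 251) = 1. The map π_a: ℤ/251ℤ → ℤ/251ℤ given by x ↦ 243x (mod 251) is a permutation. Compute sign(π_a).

+1

Start at x=80: 80 → 113 → 100 → 204 → 125 → 4 → 219 → … (one orbit).
11 cycles of lengths [25, 25, 25, 25, 25, 25, 25, 25, 25, 25, 1].
With 11 cycles on 251 points, sign = (−1)^{251−11} = +1.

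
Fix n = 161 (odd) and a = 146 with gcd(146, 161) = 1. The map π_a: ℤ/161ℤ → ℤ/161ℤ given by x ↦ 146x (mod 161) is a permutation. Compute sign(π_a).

Start at x=8: 8 → 41 → 29 → 48 → 85 → 13 → 127 → … (one orbit).
Cycle type of π: 22×6 + 11×2 + 2×3 + 1; total 12 cycles.
n − c = 161 − 12 = 149; sign = (−1)^149 = -1.

-1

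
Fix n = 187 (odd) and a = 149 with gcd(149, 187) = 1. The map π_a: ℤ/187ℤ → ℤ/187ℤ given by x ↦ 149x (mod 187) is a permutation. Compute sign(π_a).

Orbit of 13 under x↦149x: [13, 67, 72, 69, 183, 152, 21]… (length divides ord_187(149)).
Cycle lengths of π_149 on ℤ/187ℤ: [20, 20, 20, 20, 20, 20, 20, 20, 10, 4, 4, 4, 4, 1]; 14 cycles in total.
With 14 cycles on 187 points, sign = (−1)^{187−14} = -1.

-1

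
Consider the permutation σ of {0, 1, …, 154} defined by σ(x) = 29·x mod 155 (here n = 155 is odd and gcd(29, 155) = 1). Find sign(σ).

-1

Orbit of 29 under x↦29x: [29, 66, 54, 16, 154, 126, 89]… (length divides ord_155(29)).
Decompose π into cycles: lengths [10, 10, 10, 10, 10, 10, 10, 10, 10, 10, 10, 10, 10, 10, 10, 2, 2, 1] (18 cycles, including the fixed point 0).
With 18 cycles on 155 points, sign = (−1)^{155−18} = -1.
The Jacobi symbol (29|155) = -1 (Zolotarev) agrees.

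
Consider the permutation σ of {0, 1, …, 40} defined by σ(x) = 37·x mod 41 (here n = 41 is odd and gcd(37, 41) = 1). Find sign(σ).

Orbit of 1 under x↦37x: [1, 37, 16, 18, 10]… (length divides ord_41(37)).
9 cycles of lengths [5, 5, 5, 5, 5, 5, 5, 5, 1].
sign(π) = (−1)^{n − #cycles} = (−1)^{41−9} = (−1)^32 = +1.
Check: (37/41) = +1 by Zolotarev.

+1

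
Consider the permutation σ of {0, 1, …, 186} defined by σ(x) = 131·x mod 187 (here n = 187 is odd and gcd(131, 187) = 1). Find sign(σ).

+1

Start at x=89: 89 → 65 → 100 → 10 → 1 → 131 → 144 → … (one orbit).
Cycle lengths of π_131 on ℤ/187ℤ: [16, 16, 16, 16, 16, 16, 16, 16, 16, 16, 16, 2, 2, 2, 2, 2, 1]; 17 cycles in total.
n − c = 187 − 17 = 170; sign = (−1)^170 = +1.
Zolotarev: (131|187) = +1, matching the cycle-count sign.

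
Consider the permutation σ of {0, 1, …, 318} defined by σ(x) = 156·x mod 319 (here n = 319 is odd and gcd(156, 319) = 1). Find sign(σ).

Start at x=289: 289 → 105 → 111 → 90 → 4 → 305 → 49 → … (one orbit).
Cycle lengths of π_156 on ℤ/319ℤ: [140, 140, 28, 10, 1]; 5 cycles in total.
sign(π) = (−1)^{n − #cycles} = (−1)^{319−5} = (−1)^314 = +1.
The Jacobi symbol (156|319) = +1 (Zolotarev) agrees.

+1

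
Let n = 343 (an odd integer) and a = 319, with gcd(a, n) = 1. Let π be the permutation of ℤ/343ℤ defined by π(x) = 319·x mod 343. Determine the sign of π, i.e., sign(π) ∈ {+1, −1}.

+1

Start at x=281: 281 → 116 → 303 → 274 → 284 → 44 → 316 → … (one orbit).
π_319 has 7 disjoint cycles with lengths [147, 147, 21, 21, 3, 3, 1] on {0,…,342}.
Σ(ℓ_i−1) = 343−7 = 336; sign = (−1)^336 = +1.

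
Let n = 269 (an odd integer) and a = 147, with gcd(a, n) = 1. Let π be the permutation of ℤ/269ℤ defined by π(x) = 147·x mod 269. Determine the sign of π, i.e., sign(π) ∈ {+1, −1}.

Start at x=28: 28 → 81 → 71 → 215 → 132 → 36 → 181 → … (one orbit).
2 cycles of lengths [268, 1].
2 cycles on 269: each ℓ→(−1)^(ℓ−1), product (−1)^267 = -1.

-1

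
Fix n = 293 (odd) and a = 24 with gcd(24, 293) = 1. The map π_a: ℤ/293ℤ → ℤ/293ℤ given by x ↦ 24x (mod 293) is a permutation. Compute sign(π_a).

Trace 38: π^k(38) = [38, 33, 206, 256, 284, 77, 90] for k=0..6.
The orbit structure of x ↦ 24x mod 293: 5 orbits of sizes [73, 73, 73, 73, 1].
Σ(ℓ_i−1) = 293−5 = 288; sign = (−1)^288 = +1.
Via Zolotarev, sign(π_{24}) = (24|293) = +1.

+1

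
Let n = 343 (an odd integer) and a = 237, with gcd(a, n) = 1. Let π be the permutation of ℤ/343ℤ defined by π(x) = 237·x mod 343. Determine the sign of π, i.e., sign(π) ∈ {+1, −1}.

-1

Trace 216: π^k(216) = [216, 85, 251, 148, 90, 64, 76] for k=0..6.
Cycle lengths of π_237 on ℤ/343ℤ: [98, 98, 98, 14, 14, 14, 2, 2, 2, 1]; 10 cycles in total.
With 10 cycles on 343 points, sign = (−1)^{343−10} = -1.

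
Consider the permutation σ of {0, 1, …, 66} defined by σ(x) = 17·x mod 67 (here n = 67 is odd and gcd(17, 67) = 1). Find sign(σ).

+1

Trace 19: π^k(19) = [19, 55, 64, 16, 4, 1, 17] for k=0..6.
Decompose π into cycles: lengths [33, 33, 1] (3 cycles, including the fixed point 0).
With 3 cycles on 67 points, sign = (−1)^{67−3} = +1.
Via Zolotarev, sign(π_{17}) = (17|67) = +1.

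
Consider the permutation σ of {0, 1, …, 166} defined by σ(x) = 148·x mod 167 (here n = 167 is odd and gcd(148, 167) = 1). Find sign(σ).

Trace 99: π^k(99) = [99, 123, 1, 148, 27, 155, 61] for k=0..6.
Cycle lengths of π_148 on ℤ/167ℤ: [166, 1]; 2 cycles in total.
sign(π) = (−1)^{n − #cycles} = (−1)^{167−2} = (−1)^165 = -1.
(148|167)_J = -1 (Zolotarev's lemma cross-check).

-1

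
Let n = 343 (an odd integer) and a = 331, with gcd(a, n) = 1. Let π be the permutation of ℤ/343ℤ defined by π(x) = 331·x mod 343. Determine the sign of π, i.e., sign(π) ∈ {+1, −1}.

Orbit of 74 under x↦331x: [74, 141, 23, 67, 225, 44, 158]… (length divides ord_343(331)).
Cycle lengths of π_331 on ℤ/343ℤ: [147, 147, 21, 21, 3, 3, 1]; 7 cycles in total.
7 cycles on 343: each ℓ→(−1)^(ℓ−1), product (−1)^336 = +1.
Check: (331/343) = +1 by Zolotarev.

+1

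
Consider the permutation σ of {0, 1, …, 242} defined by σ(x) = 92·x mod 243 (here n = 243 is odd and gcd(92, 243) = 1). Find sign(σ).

Orbit of 154 under x↦92x: [154, 74, 4, 125, 79, 221, 163]… (length divides ord_243(92)).
Cycle lengths of π_92 on ℤ/243ℤ: [162, 54, 18, 6, 2, 1]; 6 cycles in total.
With 6 cycles on 243 points, sign = (−1)^{243−6} = -1.

-1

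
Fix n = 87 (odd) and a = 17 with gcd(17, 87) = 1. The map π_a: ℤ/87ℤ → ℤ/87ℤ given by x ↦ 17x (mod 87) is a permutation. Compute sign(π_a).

+1

Trace 41: π^k(41) = [41, 1, 17, 28] for k=0..3.
π_17 has 23 disjoint cycles with lengths [4, 4, 4, 4, 4, 4, 4, 4, 4, 4, 4, 4, 4, 4, 4, 4, 4, 4, 4, 4, 4, 2, 1] on {0,…,86}.
n − c = 87 − 23 = 64; sign = (−1)^64 = +1.
(17|87)_J = +1 (Zolotarev's lemma cross-check).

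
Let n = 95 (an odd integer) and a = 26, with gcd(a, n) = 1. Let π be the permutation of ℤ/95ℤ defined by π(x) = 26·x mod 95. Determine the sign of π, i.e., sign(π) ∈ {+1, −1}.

+1

Start at x=26: 26 → 11 → 1 → 26 (one orbit).
Cycle type of π: 3×30 + 1×5; total 35 cycles.
35 cycles on 95: each ℓ→(−1)^(ℓ−1), product (−1)^60 = +1.
The Jacobi symbol (26|95) = +1 (Zolotarev) agrees.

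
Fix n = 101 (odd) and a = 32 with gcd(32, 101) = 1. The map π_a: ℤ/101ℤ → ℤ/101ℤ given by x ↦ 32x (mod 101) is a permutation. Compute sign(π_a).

Start at x=91: 91 → 84 → 62 → 65 → 60 → 1 → 32 → … (one orbit).
π_32 has 6 disjoint cycles with lengths [20, 20, 20, 20, 20, 1] on {0,…,100}.
6 cycles on 101: each ℓ→(−1)^(ℓ−1), product (−1)^95 = -1.

-1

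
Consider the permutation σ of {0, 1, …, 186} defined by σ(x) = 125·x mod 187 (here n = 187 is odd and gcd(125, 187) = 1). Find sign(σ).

-1

Trace 91: π^k(91) = [91, 155, 114, 38, 75, 25, 133] for k=0..6.
The orbit structure of x ↦ 125x mod 187: 6 orbits of sizes [80, 80, 16, 5, 5, 1].
Σ(ℓ_i−1) = 187−6 = 181; sign = (−1)^181 = -1.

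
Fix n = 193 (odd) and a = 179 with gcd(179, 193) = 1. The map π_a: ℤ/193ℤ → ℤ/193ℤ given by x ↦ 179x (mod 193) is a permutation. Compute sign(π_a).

+1

Trace 24: π^k(24) = [24, 50, 72, 150, 23, 64, 69] for k=0..6.
The orbit structure of x ↦ 179x mod 193: 7 orbits of sizes [32, 32, 32, 32, 32, 32, 1].
193 − 7 = 186 transpositions; sign(π) = (−1)^186 = +1.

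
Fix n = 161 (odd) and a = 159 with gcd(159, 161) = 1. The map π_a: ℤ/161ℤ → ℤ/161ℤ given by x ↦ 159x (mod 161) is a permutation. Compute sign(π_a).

+1

Trace 39: π^k(39) = [39, 83, 156, 10, 141, 40, 81] for k=0..6.
Decompose π into cycles: lengths [66, 66, 22, 6, 1] (5 cycles, including the fixed point 0).
161 − 5 = 156 transpositions; sign(π) = (−1)^156 = +1.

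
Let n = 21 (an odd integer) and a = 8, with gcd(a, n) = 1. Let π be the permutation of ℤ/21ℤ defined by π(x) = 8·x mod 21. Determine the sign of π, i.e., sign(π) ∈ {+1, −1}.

Start at x=1: 1 → 8 → 1 (one orbit).
Cycle lengths of π_8 on ℤ/21ℤ: [2, 2, 2, 2, 2, 2, 2, 1, 1, 1, 1, 1, 1, 1]; 14 cycles in total.
With 14 cycles on 21 points, sign = (−1)^{21−14} = -1.

-1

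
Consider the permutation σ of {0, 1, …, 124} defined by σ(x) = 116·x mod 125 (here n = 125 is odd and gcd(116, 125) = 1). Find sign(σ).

+1

Start at x=26: 26 → 16 → 106 → 46 → 86 → 101 → 91 → … (one orbit).
π_116 has 13 disjoint cycles with lengths [25, 25, 25, 25, 5, 5, 5, 5, 1, 1, 1, 1, 1] on {0,…,124}.
125 − 13 = 112 transpositions; sign(π) = (−1)^112 = +1.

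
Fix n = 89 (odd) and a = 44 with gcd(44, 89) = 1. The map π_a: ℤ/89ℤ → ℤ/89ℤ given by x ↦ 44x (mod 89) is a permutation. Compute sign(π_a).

+1

Orbit of 16 under x↦44x: [16, 81, 4, 87, 1, 44, 67]… (length divides ord_89(44)).
Cycle type of π: 22×4 + 1; total 5 cycles.
Σ(ℓ_i−1) = 89−5 = 84; sign = (−1)^84 = +1.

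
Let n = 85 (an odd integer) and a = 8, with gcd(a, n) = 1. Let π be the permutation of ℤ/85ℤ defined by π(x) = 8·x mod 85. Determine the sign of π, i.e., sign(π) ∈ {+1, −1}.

-1

Trace 1: π^k(1) = [1, 8, 64, 2, 16, 43, 4] for k=0..6.
12 cycles of lengths [8, 8, 8, 8, 8, 8, 8, 8, 8, 8, 4, 1].
n − c = 85 − 12 = 73; sign = (−1)^73 = -1.
The Jacobi symbol (8|85) = -1 (Zolotarev) agrees.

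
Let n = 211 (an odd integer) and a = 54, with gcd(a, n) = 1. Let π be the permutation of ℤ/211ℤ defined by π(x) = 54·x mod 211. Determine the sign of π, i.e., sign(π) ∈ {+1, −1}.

Orbit of 73 under x↦54x: [73, 144, 180, 14, 123, 101, 179]… (length divides ord_211(54)).
11 cycles of lengths [21, 21, 21, 21, 21, 21, 21, 21, 21, 21, 1].
n − c = 211 − 11 = 200; sign = (−1)^200 = +1.
Via Zolotarev, sign(π_{54}) = (54|211) = +1.

+1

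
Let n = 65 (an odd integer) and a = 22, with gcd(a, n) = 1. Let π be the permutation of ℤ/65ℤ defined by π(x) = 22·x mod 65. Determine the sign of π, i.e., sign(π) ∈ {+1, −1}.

Trace 27: π^k(27) = [27, 9, 3, 1, 22, 29, 53] for k=0..6.
π_22 has 10 disjoint cycles with lengths [12, 12, 12, 12, 4, 3, 3, 3, 3, 1] on {0,…,64}.
Σ(ℓ_i−1) = 65−10 = 55; sign = (−1)^55 = -1.
Via Zolotarev, sign(π_{22}) = (22|65) = -1.

-1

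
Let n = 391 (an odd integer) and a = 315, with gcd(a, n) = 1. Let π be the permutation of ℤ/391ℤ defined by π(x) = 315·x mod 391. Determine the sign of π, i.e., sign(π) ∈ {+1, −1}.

Orbit of 234 under x↦315x: [234, 202, 288, 8, 174, 70, 154]… (length divides ord_391(315)).
Decompose π into cycles: lengths [88, 88, 88, 88, 11, 11, 8, 8, 1] (9 cycles, including the fixed point 0).
391 − 9 = 382 transpositions; sign(π) = (−1)^382 = +1.
Check: (315/391) = +1 by Zolotarev.

+1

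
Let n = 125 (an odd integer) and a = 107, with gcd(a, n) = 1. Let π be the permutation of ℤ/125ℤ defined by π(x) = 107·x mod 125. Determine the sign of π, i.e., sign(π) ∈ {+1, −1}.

-1

Orbit of 93 under x↦107x: [93, 76, 7, 124, 18, 51, 82]… (length divides ord_125(107)).
12 cycles of lengths [20, 20, 20, 20, 20, 4, 4, 4, 4, 4, 4, 1].
sign(π) = (−1)^{n − #cycles} = (−1)^{125−12} = (−1)^113 = -1.
The Jacobi symbol (107|125) = -1 (Zolotarev) agrees.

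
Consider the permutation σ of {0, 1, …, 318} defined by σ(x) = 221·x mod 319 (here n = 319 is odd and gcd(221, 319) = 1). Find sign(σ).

-1

Trace 177: π^k(177) = [177, 199, 276, 67, 133, 45, 56] for k=0..6.
Cycle type of π: 28×11 + 1×11; total 22 cycles.
With 22 cycles on 319 points, sign = (−1)^{319−22} = -1.
Zolotarev: (221|319) = -1, matching the cycle-count sign.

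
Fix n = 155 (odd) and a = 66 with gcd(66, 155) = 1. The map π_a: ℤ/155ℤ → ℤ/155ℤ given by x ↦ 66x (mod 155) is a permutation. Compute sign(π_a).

Trace 16: π^k(16) = [16, 126, 101, 1, 66] for k=0..4.
The orbit structure of x ↦ 66x mod 155: 35 orbits of sizes [5, 5, 5, 5, 5, 5, 5, 5, 5, 5, 5, 5, 5, 5, 5, 5, 5, 5, 5, 5, 5, 5, 5, 5, 5, 5, 5, 5, 5, 5, 1, 1, 1, 1, 1].
Σ(ℓ_i−1) = 155−35 = 120; sign = (−1)^120 = +1.

+1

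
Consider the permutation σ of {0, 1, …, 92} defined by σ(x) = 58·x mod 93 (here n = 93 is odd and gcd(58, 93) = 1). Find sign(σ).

Orbit of 16 under x↦58x: [16, 91, 70, 61, 4, 46, 64]… (length divides ord_93(58)).
Cycle type of π: 10×9 + 1×3; total 12 cycles.
sign(π) = (−1)^{n − #cycles} = (−1)^{93−12} = (−1)^81 = -1.
The Jacobi symbol (58|93) = -1 (Zolotarev) agrees.

-1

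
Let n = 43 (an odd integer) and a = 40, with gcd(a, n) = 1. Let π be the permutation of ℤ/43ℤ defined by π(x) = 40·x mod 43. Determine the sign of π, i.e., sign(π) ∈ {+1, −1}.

+1

Start at x=31: 31 → 36 → 21 → 23 → 17 → 35 → 24 → … (one orbit).
π_40 has 3 disjoint cycles with lengths [21, 21, 1] on {0,…,42}.
Σ(ℓ_i−1) = 43−3 = 40; sign = (−1)^40 = +1.
(40|43)_J = +1 (Zolotarev's lemma cross-check).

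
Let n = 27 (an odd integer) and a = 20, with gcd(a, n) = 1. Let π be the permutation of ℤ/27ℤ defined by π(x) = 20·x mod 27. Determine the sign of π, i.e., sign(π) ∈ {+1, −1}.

Start at x=25: 25 → 14 → 10 → 11 → 4 → 26 → 7 → … (one orbit).
Cycle lengths of π_20 on ℤ/27ℤ: [18, 6, 2, 1]; 4 cycles in total.
sign(π) = (−1)^{n − #cycles} = (−1)^{27−4} = (−1)^23 = -1.

-1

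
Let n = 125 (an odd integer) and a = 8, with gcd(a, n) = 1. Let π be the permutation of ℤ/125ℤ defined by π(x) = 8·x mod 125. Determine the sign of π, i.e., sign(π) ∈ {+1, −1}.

Trace 42: π^k(42) = [42, 86, 63, 4, 32, 6, 48] for k=0..6.
Cycle lengths of π_8 on ℤ/125ℤ: [100, 20, 4, 1]; 4 cycles in total.
Σ(ℓ_i−1) = 125−4 = 121; sign = (−1)^121 = -1.
(8|125)_J = -1 (Zolotarev's lemma cross-check).

-1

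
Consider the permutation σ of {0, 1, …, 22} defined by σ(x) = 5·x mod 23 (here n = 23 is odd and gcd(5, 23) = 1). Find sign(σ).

Trace 12: π^k(12) = [12, 14, 1, 5, 2, 10, 4] for k=0..6.
Cycle type of π: 22 + 1; total 2 cycles.
Σ(ℓ_i−1) = 23−2 = 21; sign = (−1)^21 = -1.
(5|23)_J = -1 (Zolotarev's lemma cross-check).

-1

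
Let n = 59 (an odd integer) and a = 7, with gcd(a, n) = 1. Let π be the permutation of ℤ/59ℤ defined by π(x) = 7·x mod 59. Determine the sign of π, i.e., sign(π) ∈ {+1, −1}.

Start at x=26: 26 → 5 → 35 → 9 → 4 → 28 → 19 → … (one orbit).
Cycle type of π: 29×2 + 1; total 3 cycles.
3 cycles on 59: each ℓ→(−1)^(ℓ−1), product (−1)^56 = +1.

+1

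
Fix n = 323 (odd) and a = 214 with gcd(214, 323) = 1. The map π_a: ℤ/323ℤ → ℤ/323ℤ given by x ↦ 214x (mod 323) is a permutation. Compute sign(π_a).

-1

Trace 175: π^k(175) = [175, 305, 24, 291, 258, 302, 28] for k=0..6.
Cycle lengths of π_214 on ℤ/323ℤ: [144, 144, 16, 9, 9, 1]; 6 cycles in total.
n − c = 323 − 6 = 317; sign = (−1)^317 = -1.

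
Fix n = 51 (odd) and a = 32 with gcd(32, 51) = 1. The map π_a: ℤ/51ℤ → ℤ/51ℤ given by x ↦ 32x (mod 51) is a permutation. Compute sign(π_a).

Orbit of 32 under x↦32x: [32, 4, 26, 16, 2, 13, 8]… (length divides ord_51(32)).
π_32 has 8 disjoint cycles with lengths [8, 8, 8, 8, 8, 8, 2, 1] on {0,…,50}.
n − c = 51 − 8 = 43; sign = (−1)^43 = -1.
(32|51)_J = -1 (Zolotarev's lemma cross-check).

-1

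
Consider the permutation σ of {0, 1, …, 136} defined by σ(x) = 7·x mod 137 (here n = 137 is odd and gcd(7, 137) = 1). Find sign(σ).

Start at x=120: 120 → 18 → 126 → 60 → 9 → 63 → 30 → … (one orbit).
The orbit structure of x ↦ 7x mod 137: 3 orbits of sizes [68, 68, 1].
n − c = 137 − 3 = 134; sign = (−1)^134 = +1.

+1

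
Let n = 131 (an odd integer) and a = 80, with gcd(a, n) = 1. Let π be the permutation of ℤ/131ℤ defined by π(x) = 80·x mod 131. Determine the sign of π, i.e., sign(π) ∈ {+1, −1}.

Orbit of 112 under x↦80x: [112, 52, 99, 60, 84, 39, 107]… (length divides ord_131(80)).
Decompose π into cycles: lengths [13, 13, 13, 13, 13, 13, 13, 13, 13, 13, 1] (11 cycles, including the fixed point 0).
sign(π) = (−1)^{n − #cycles} = (−1)^{131−11} = (−1)^120 = +1.

+1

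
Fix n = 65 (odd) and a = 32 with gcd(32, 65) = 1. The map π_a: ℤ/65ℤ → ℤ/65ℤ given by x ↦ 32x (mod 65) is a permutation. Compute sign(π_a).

+1

Start at x=33: 33 → 16 → 57 → 4 → 63 → 1 → 32 → … (one orbit).
Decompose π into cycles: lengths [12, 12, 12, 12, 12, 4, 1] (7 cycles, including the fixed point 0).
Σ(ℓ_i−1) = 65−7 = 58; sign = (−1)^58 = +1.
(32|65)_J = +1 (Zolotarev's lemma cross-check).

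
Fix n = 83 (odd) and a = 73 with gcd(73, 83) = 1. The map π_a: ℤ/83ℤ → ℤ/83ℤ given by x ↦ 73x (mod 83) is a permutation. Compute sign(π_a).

Start at x=77: 77 → 60 → 64 → 24 → 9 → 76 → 70 → … (one orbit).
Cycle type of π: 82 + 1; total 2 cycles.
sign(π) = (−1)^{n − #cycles} = (−1)^{83−2} = (−1)^81 = -1.

-1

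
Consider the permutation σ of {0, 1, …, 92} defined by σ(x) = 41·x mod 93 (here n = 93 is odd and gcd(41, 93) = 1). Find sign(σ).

Start at x=71: 71 → 28 → 32 → 10 → 38 → 70 → 80 → … (one orbit).
6 cycles of lengths [30, 30, 15, 15, 2, 1].
sign(π) = (−1)^{n − #cycles} = (−1)^{93−6} = (−1)^87 = -1.
Check: (41/93) = -1 by Zolotarev.

-1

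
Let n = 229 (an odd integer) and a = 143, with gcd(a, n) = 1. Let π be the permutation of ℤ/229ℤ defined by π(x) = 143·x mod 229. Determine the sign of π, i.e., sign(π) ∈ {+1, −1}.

-1

Orbit of 93 under x↦143x: [93, 17, 141, 11, 199, 61, 21]… (length divides ord_229(143)).
Decompose π into cycles: lengths [76, 76, 76, 1] (4 cycles, including the fixed point 0).
Σ(ℓ_i−1) = 229−4 = 225; sign = (−1)^225 = -1.
The Jacobi symbol (143|229) = -1 (Zolotarev) agrees.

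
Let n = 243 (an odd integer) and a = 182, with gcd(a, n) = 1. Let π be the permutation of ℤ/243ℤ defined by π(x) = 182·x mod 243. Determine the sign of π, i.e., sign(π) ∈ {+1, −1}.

-1

Trace 34: π^k(34) = [34, 113, 154, 83, 40, 233, 124] for k=0..6.
The orbit structure of x ↦ 182x mod 243: 6 orbits of sizes [162, 54, 18, 6, 2, 1].
With 6 cycles on 243 points, sign = (−1)^{243−6} = -1.
(182|243)_J = -1 (Zolotarev's lemma cross-check).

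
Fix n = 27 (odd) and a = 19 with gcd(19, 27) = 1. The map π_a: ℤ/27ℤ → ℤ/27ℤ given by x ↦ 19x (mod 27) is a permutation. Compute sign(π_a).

+1

Orbit of 1 under x↦19x: [1, 19, 10]… (length divides ord_27(19)).
π_19 has 15 disjoint cycles with lengths [3, 3, 3, 3, 3, 3, 1, 1, 1, 1, 1, 1, 1, 1, 1] on {0,…,26}.
sign(π) = (−1)^{n − #cycles} = (−1)^{27−15} = (−1)^12 = +1.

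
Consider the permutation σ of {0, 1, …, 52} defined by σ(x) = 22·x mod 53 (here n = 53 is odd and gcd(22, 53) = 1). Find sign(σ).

Trace 5: π^k(5) = [5, 4, 35, 28, 33, 37, 19] for k=0..6.
π_22 has 2 disjoint cycles with lengths [52, 1] on {0,…,52}.
Σ(ℓ_i−1) = 53−2 = 51; sign = (−1)^51 = -1.
Check: (22/53) = -1 by Zolotarev.

-1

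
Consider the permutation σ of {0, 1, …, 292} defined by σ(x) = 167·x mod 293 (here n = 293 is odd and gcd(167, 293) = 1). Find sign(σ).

+1

Orbit of 220 under x↦167x: [220, 115, 160, 57, 143, 148, 104]… (length divides ord_293(167)).
π_167 has 3 disjoint cycles with lengths [146, 146, 1] on {0,…,292}.
293 − 3 = 290 transpositions; sign(π) = (−1)^290 = +1.
Via Zolotarev, sign(π_{167}) = (167|293) = +1.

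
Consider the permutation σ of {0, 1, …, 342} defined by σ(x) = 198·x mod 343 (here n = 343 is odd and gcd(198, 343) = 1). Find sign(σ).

Start at x=340: 340 → 92 → 37 → 123 → 1 → 198 → 102 → … (one orbit).
7 cycles of lengths [147, 147, 21, 21, 3, 3, 1].
7 cycles on 343: each ℓ→(−1)^(ℓ−1), product (−1)^336 = +1.
Check: (198/343) = +1 by Zolotarev.

+1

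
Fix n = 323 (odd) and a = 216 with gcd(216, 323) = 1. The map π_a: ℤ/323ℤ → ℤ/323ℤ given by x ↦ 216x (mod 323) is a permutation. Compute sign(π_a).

Orbit of 159 under x↦216x: [159, 106, 286, 83, 163, 1, 216]… (length divides ord_323(216)).
Cycle lengths of π_216 on ℤ/323ℤ: [48, 48, 48, 48, 48, 48, 16, 3, 3, 3, 3, 3, 3, 1]; 14 cycles in total.
sign(π) = (−1)^{n − #cycles} = (−1)^{323−14} = (−1)^309 = -1.
(216|323)_J = -1 (Zolotarev's lemma cross-check).

-1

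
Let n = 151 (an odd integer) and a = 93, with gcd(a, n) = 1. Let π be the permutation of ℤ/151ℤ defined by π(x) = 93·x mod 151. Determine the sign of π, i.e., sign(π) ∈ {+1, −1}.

Trace 66: π^k(66) = [66, 98, 54, 39, 3, 128, 126] for k=0..6.
2 cycles of lengths [150, 1].
sign(π) = (−1)^{n − #cycles} = (−1)^{151−2} = (−1)^149 = -1.

-1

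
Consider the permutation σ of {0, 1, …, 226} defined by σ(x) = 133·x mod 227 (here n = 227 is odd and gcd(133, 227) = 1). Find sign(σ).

+1

Orbit of 71 under x↦133x: [71, 136, 155, 185, 89, 33, 76]… (length divides ord_227(133)).
Cycle type of π: 113×2 + 1; total 3 cycles.
227 − 3 = 224 transpositions; sign(π) = (−1)^224 = +1.
Zolotarev: (133|227) = +1, matching the cycle-count sign.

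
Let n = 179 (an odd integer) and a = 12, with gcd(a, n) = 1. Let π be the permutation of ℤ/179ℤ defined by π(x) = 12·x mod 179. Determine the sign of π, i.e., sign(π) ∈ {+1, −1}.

+1

Trace 158: π^k(158) = [158, 106, 19, 49, 51, 75, 5] for k=0..6.
3 cycles of lengths [89, 89, 1].
With 3 cycles on 179 points, sign = (−1)^{179−3} = +1.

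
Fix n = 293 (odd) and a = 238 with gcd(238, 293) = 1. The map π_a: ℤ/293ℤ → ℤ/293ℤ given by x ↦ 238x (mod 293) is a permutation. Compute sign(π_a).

+1

Trace 36: π^k(36) = [36, 71, 197, 6, 256, 277, 1] for k=0..6.
The orbit structure of x ↦ 238x mod 293: 3 orbits of sizes [146, 146, 1].
3 cycles on 293: each ℓ→(−1)^(ℓ−1), product (−1)^290 = +1.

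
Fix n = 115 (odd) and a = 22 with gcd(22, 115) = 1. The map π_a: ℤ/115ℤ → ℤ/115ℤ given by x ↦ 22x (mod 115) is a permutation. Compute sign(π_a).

+1

Start at x=22: 22 → 24 → 68 → 1 → 22 (one orbit).
π_22 has 35 disjoint cycles with lengths [4, 4, 4, 4, 4, 4, 4, 4, 4, 4, 4, 4, 4, 4, 4, 4, 4, 4, 4, 4, 4, 4, 4, 2, 2, 2, 2, 2, 2, 2, 2, 2, 2, 2, 1] on {0,…,114}.
n − c = 115 − 35 = 80; sign = (−1)^80 = +1.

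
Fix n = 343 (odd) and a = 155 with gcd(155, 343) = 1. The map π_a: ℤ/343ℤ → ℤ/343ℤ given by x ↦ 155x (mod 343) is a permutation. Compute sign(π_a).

+1

Trace 22: π^k(22) = [22, 323, 330, 43, 148, 302, 162] for k=0..6.
π_155 has 19 disjoint cycles with lengths [49, 49, 49, 49, 49, 49, 7, 7, 7, 7, 7, 7, 1, 1, 1, 1, 1, 1, 1] on {0,…,342}.
n − c = 343 − 19 = 324; sign = (−1)^324 = +1.
Check: (155/343) = +1 by Zolotarev.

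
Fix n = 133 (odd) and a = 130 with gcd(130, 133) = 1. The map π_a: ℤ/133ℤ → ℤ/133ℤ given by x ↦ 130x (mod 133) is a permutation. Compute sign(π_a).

+1

Orbit of 23 under x↦130x: [23, 64, 74, 44, 1, 130, 9]… (length divides ord_133(130)).
Decompose π into cycles: lengths [9, 9, 9, 9, 9, 9, 9, 9, 9, 9, 9, 9, 9, 9, 3, 3, 1] (17 cycles, including the fixed point 0).
17 cycles on 133: each ℓ→(−1)^(ℓ−1), product (−1)^116 = +1.
(130|133)_J = +1 (Zolotarev's lemma cross-check).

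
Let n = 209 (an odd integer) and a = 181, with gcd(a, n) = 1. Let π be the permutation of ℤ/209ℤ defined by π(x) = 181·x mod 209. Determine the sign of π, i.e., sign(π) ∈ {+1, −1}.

-1

Orbit of 170 under x↦181x: [170, 47, 147, 64, 89, 16, 179]… (length divides ord_209(181)).
Cycle lengths of π_181 on ℤ/209ℤ: [90, 90, 18, 5, 5, 1]; 6 cycles in total.
Σ(ℓ_i−1) = 209−6 = 203; sign = (−1)^203 = -1.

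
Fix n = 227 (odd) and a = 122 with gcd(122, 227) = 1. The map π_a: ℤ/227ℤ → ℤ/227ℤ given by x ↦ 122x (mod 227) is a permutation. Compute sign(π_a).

Start at x=29: 29 → 133 → 109 → 132 → 214 → 3 → 139 → … (one orbit).
The orbit structure of x ↦ 122x mod 227: 3 orbits of sizes [113, 113, 1].
3 cycles on 227: each ℓ→(−1)^(ℓ−1), product (−1)^224 = +1.
Via Zolotarev, sign(π_{122}) = (122|227) = +1.

+1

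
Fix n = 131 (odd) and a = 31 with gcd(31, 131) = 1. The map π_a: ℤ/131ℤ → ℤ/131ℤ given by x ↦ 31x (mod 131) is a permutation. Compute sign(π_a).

-1

Orbit of 89 under x↦31x: [89, 8, 117, 90, 39, 30, 13]… (length divides ord_131(31)).
The orbit structure of x ↦ 31x mod 131: 2 orbits of sizes [130, 1].
With 2 cycles on 131 points, sign = (−1)^{131−2} = -1.
Zolotarev: (31|131) = -1, matching the cycle-count sign.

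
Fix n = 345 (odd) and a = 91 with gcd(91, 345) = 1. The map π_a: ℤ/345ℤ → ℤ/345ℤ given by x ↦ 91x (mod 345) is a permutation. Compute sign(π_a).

-1

Trace 1: π^k(1) = [1, 91] for k=0..1.
180 cycles of lengths [2, 2, 2, 2, 2, 2, 2, 2, 2, 2, 2, 2, 2, 2, 2, 2, 2, 2, 2, 2, 2, 2, 2, 2, 2, 2, 2, 2, 2, 2, 2, 2, 2, 2, 2, 2, 2, 2, 2, 2, 2, 2, 2, 2, 2, 2, 2, 2, 2, 2, 2, 2, 2, 2, 2, 2, 2, 2, 2, 2, 2, 2, 2, 2, 2, 2, 2, 2, 2, 2, 2, 2, 2, 2, 2, 2, 2, 2, 2, 2, 2, 2, 2, 2, 2, 2, 2, 2, 2, 2, 2, 2, 2, 2, 2, 2, 2, 2, 2, 2, 2, 2, 2, 2, 2, 2, 2, 2, 2, 2, 2, 2, 2, 2, 2, 2, 2, 2, 2, 2, 2, 2, 2, 2, 2, 2, 2, 2, 2, 2, 2, 2, 2, 2, 2, 2, 2, 2, 2, 2, 2, 2, 2, 2, 2, 2, 2, 2, 2, 2, 2, 2, 2, 2, 2, 2, 2, 2, 2, 2, 2, 2, 2, 2, 2, 1, 1, 1, 1, 1, 1, 1, 1, 1, 1, 1, 1, 1, 1, 1].
n − c = 345 − 180 = 165; sign = (−1)^165 = -1.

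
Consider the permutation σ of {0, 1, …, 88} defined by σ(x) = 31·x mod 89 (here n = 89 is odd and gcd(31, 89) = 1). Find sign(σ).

Orbit of 65 under x↦31x: [65, 57, 76, 42, 56, 45, 60]… (length divides ord_89(31)).
π_31 has 2 disjoint cycles with lengths [88, 1] on {0,…,88}.
2 cycles on 89: each ℓ→(−1)^(ℓ−1), product (−1)^87 = -1.
Check: (31/89) = -1 by Zolotarev.

-1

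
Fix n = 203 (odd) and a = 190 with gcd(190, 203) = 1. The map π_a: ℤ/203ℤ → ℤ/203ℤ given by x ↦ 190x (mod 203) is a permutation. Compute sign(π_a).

Trace 78: π^k(78) = [78, 1, 190, 169, 36, 141, 197] for k=0..6.
π_190 has 35 disjoint cycles with lengths [7, 7, 7, 7, 7, 7, 7, 7, 7, 7, 7, 7, 7, 7, 7, 7, 7, 7, 7, 7, 7, 7, 7, 7, 7, 7, 7, 7, 1, 1, 1, 1, 1, 1, 1] on {0,…,202}.
sign(π) = (−1)^{n − #cycles} = (−1)^{203−35} = (−1)^168 = +1.
Zolotarev: (190|203) = +1, matching the cycle-count sign.

+1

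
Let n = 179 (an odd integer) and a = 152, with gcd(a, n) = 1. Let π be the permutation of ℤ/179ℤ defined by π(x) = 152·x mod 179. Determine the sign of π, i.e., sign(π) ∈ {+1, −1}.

Orbit of 94 under x↦152x: [94, 147, 148, 121, 134, 141, 131]… (length divides ord_179(152)).
The orbit structure of x ↦ 152x mod 179: 2 orbits of sizes [178, 1].
With 2 cycles on 179 points, sign = (−1)^{179−2} = -1.
Check: (152/179) = -1 by Zolotarev.

-1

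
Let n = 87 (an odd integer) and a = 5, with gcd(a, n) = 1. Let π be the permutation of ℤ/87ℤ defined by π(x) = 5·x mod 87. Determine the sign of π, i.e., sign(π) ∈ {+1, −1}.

-1

Trace 35: π^k(35) = [35, 1, 5, 25, 38, 16, 80] for k=0..6.
The orbit structure of x ↦ 5x mod 87: 8 orbits of sizes [14, 14, 14, 14, 14, 14, 2, 1].
8 cycles on 87: each ℓ→(−1)^(ℓ−1), product (−1)^79 = -1.
Via Zolotarev, sign(π_{5}) = (5|87) = -1.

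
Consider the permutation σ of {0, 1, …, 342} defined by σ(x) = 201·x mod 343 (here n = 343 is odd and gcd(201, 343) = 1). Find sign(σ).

Orbit of 143 under x↦201x: [143, 274, 194, 235, 244, 338, 24]… (length divides ord_343(201)).
4 cycles of lengths [294, 42, 6, 1].
Σ(ℓ_i−1) = 343−4 = 339; sign = (−1)^339 = -1.
Check: (201/343) = -1 by Zolotarev.

-1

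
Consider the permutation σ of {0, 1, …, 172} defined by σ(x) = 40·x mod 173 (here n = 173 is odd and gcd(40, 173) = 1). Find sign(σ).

+1

Orbit of 21 under x↦40x: [21, 148, 38, 136, 77, 139, 24]… (length divides ord_173(40)).
The orbit structure of x ↦ 40x mod 173: 3 orbits of sizes [86, 86, 1].
Σ(ℓ_i−1) = 173−3 = 170; sign = (−1)^170 = +1.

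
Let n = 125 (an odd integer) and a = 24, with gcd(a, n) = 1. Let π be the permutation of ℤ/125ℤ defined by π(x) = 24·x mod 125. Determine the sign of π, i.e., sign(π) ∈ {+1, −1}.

+1

Trace 124: π^k(124) = [124, 101, 49, 51, 99, 1, 24] for k=0..6.
π_24 has 23 disjoint cycles with lengths [10, 10, 10, 10, 10, 10, 10, 10, 10, 10, 2, 2, 2, 2, 2, 2, 2, 2, 2, 2, 2, 2, 1] on {0,…,124}.
Σ(ℓ_i−1) = 125−23 = 102; sign = (−1)^102 = +1.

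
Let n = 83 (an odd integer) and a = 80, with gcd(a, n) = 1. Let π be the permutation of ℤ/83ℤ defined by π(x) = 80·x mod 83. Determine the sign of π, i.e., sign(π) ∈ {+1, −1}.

Orbit of 81 under x↦80x: [81, 6, 65, 54, 4, 71, 36]… (length divides ord_83(80)).
2 cycles of lengths [82, 1].
2 cycles on 83: each ℓ→(−1)^(ℓ−1), product (−1)^81 = -1.
Zolotarev: (80|83) = -1, matching the cycle-count sign.

-1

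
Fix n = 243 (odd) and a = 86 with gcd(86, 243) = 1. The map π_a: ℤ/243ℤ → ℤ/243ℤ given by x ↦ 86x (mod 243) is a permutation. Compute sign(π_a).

-1

Start at x=91: 91 → 50 → 169 → 197 → 175 → 227 → 82 → … (one orbit).
π_86 has 6 disjoint cycles with lengths [162, 54, 18, 6, 2, 1] on {0,…,242}.
6 cycles on 243: each ℓ→(−1)^(ℓ−1), product (−1)^237 = -1.
Zolotarev: (86|243) = -1, matching the cycle-count sign.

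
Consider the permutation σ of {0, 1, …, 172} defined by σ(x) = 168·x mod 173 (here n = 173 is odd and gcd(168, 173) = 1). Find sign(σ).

-1

Trace 168: π^k(168) = [168, 25, 48, 106, 162, 55, 71] for k=0..6.
2 cycles of lengths [172, 1].
With 2 cycles on 173 points, sign = (−1)^{173−2} = -1.
The Jacobi symbol (168|173) = -1 (Zolotarev) agrees.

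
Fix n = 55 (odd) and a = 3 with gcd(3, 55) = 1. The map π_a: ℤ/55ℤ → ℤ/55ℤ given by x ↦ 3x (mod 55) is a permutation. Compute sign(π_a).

Trace 37: π^k(37) = [37, 1, 3, 9, 27, 26, 23] for k=0..6.
π_3 has 6 disjoint cycles with lengths [20, 20, 5, 5, 4, 1] on {0,…,54}.
With 6 cycles on 55 points, sign = (−1)^{55−6} = -1.

-1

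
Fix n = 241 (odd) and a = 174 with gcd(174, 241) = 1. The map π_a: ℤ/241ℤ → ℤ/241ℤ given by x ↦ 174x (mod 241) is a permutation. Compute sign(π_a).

+1

Trace 180: π^k(180) = [180, 231, 188, 177, 191, 217, 162] for k=0..6.
Decompose π into cycles: lengths [120, 120, 1] (3 cycles, including the fixed point 0).
n − c = 241 − 3 = 238; sign = (−1)^238 = +1.
Via Zolotarev, sign(π_{174}) = (174|241) = +1.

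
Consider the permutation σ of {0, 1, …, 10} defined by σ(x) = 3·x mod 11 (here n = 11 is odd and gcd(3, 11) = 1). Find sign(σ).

+1

Start at x=9: 9 → 5 → 4 → 1 → 3 → 9 (one orbit).
The orbit structure of x ↦ 3x mod 11: 3 orbits of sizes [5, 5, 1].
3 cycles on 11: each ℓ→(−1)^(ℓ−1), product (−1)^8 = +1.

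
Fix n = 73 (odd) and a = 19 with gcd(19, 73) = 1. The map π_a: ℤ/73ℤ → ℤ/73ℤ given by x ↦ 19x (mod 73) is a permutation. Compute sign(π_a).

+1

Orbit of 67 under x↦19x: [67, 32, 24, 18, 50, 1, 19]… (length divides ord_73(19)).
The orbit structure of x ↦ 19x mod 73: 3 orbits of sizes [36, 36, 1].
n − c = 73 − 3 = 70; sign = (−1)^70 = +1.
Via Zolotarev, sign(π_{19}) = (19|73) = +1.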